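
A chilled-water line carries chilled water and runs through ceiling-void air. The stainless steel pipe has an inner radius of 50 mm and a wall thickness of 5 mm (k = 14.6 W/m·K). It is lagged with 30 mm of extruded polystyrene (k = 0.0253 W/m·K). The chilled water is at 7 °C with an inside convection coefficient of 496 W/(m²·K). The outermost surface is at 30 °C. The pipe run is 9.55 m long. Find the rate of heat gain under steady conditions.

Per-layer cylindrical resistances, series-summed:
R_inner film = 1/(h_i·2πr₁L) = 1/(496×2π×0.05×9.55) = 6.72×10^-4 K/W
R_stainless steel pipe wall = ln(55/50)/(2π×14.6×9.55) = 1.088×10^-4 K/W
R_extruded polystyrene = ln(85/55)/(2π×0.0253×9.55) = 0.2867 K/W
R_total = 0.2875 K/W
Q = ΔT/R_total = 23/0.2875

Q ≈ 80 W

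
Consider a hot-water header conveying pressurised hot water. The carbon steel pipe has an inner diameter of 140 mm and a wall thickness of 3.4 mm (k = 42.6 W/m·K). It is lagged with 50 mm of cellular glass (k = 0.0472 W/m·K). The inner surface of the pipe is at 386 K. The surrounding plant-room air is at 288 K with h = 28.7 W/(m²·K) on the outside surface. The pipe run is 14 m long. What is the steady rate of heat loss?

Q ≈ 764 W

Per-layer cylindrical resistances, series-summed:
R_carbon steel pipe wall = ln(73.4/70)/(2π×42.6×14) = 1.266×10^-5 K/W
R_cellular glass = ln(123.4/73.4)/(2π×0.0472×14) = 0.1251 K/W
R_outer film = 1/(h_o·2πr_oL) = 1/(28.7×2π×0.1234×14) = 0.00321 K/W
R_total = 0.1283 K/W
Q = ΔT/R_total = 98/0.1283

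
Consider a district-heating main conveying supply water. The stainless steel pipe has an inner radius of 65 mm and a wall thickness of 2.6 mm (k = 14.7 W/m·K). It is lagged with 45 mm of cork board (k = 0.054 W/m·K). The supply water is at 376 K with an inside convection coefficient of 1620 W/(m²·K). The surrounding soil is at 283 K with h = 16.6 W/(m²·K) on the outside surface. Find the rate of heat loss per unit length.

q′ ≈ 58.5 W/m

Treating each annulus and film as a series resistance:
R_inner film = 1/(h_i·2πr₁L) = 1/(1620×2π×0.065×1) = 0.001511 K/W
R_stainless steel pipe wall = ln(67.6/65)/(2π×14.7×1) = 4.246×10^-4 K/W
R_cork board = ln(112.6/67.6)/(2π×0.054×1) = 1.504 K/W
R_outer film = 1/(h_o·2πr_oL) = 1/(16.6×2π×0.1126×1) = 0.08515 K/W
R_total = 1.591 K/W
Q = ΔT/R_total = 93/1.591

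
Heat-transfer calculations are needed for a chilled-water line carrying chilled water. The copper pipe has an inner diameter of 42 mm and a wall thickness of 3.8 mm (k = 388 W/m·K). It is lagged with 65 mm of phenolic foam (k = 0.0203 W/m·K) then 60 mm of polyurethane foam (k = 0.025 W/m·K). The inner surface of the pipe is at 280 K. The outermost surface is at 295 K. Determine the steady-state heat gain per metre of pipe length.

q′ ≈ 1.12 W/m

For a radial system each layer contributes R = ln(r_out/r_in)/(2πkL); films add R = 1/(hA).
R_copper pipe wall = ln(24.8/21)/(2π×388×1) = 6.822×10^-5 K/W
R_phenolic foam = ln(89.8/24.8)/(2π×0.0203×1) = 10.09 K/W
R_polyurethane foam = ln(149.8/89.8)/(2π×0.025×1) = 3.258 K/W
R_total = 13.35 K/W
Q = ΔT/R_total = 15/13.35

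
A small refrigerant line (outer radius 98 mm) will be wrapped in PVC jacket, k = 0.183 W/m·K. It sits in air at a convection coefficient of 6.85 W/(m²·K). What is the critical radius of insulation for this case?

r_cr ≈ 26.7 mm

For a cylinder r_cr = k/h = 0.183/6.85
r_cr = 26.7 mm; since the bare radius (98 mm) is above r_cr, any added insulation will reduce heat loss.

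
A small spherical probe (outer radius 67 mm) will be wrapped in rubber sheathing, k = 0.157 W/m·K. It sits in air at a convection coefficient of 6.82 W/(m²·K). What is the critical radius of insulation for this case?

r_cr ≈ 46 mm

For a sphere r_cr = 2k/h = 2×0.157/6.82
r_cr = 46 mm; since the bare radius (67 mm) is above r_cr, any added insulation will reduce heat loss.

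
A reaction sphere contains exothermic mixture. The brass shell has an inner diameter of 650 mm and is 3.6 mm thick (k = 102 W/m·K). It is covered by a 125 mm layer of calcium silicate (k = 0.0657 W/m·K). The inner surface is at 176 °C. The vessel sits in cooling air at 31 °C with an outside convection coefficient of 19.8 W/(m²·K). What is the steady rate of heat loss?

Spherical conduction: R = (1/r_in − 1/r_out)/(4πk) per layer; series-sum.
R_brass shell = (1/0.325 − 1/0.3286)/(4π×102) = 2.63×10^-5 K/W
R_calcium silicate = (1/0.3286 − 1/0.4536)/(4π×0.0657) = 1.016 K/W
R_outer film = 1/(h·4πr_o²) = 1/(19.8×4π×0.4536²) = 0.01953 K/W
R_total = 1.035 K/W
Q = ΔT/R_total = 145/1.035

Q ≈ 140 W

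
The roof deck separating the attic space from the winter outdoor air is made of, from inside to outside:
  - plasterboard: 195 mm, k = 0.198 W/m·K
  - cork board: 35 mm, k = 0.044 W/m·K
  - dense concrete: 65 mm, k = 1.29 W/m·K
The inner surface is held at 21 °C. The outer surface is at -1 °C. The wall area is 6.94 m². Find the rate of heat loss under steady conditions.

Q ≈ 83.4 W

Thermal resistances in series:
R_plasterboard = L/(kA) = 0.195/(0.198×6.94) = 0.1419 K/W
R_cork board = L/(kA) = 0.035/(0.044×6.94) = 0.1146 K/W
R_dense concrete = L/(kA) = 0.065/(1.29×6.94) = 0.00726 K/W
R_total = 0.2638 K/W
Q = ΔT / R_total = 22 / 0.2638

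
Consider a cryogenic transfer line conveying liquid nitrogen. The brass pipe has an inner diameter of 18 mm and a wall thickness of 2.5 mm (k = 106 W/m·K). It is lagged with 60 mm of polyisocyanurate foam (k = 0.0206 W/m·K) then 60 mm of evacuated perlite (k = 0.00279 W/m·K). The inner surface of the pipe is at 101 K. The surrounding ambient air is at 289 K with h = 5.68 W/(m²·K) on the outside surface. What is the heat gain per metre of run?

For a radial system each layer contributes R = ln(r_out/r_in)/(2πkL); films add R = 1/(hA).
R_brass pipe wall = ln(11.5/9)/(2π×106×1) = 3.68×10^-4 K/W
R_polyisocyanurate foam = ln(71.5/11.5)/(2π×0.0206×1) = 14.12 K/W
R_evacuated perlite = ln(131.5/71.5)/(2π×0.00279×1) = 34.76 K/W
R_outer film = 1/(h_o·2πr_oL) = 1/(5.68×2π×0.1315×1) = 0.2131 K/W
R_total = 49.09 K/W
Q = ΔT/R_total = 188/49.09

q′ ≈ 3.83 W/m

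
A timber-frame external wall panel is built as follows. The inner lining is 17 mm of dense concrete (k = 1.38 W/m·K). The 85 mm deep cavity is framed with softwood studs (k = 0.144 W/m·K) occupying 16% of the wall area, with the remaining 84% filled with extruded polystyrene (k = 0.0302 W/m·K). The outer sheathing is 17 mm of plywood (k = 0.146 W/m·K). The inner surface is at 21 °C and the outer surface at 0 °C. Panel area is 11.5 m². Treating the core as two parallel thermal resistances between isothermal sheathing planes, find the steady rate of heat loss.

Sheathing layers in series; stud and cavity paths in parallel between them.
R_inner = 0.017/(1.38×11.5) = 0.001071 K/W
R_stud  = 0.085/(0.144×0.16×11.5) = 0.3208 K/W
R_cav   = 0.085/(0.0302×0.84×11.5) = 0.2914 K/W
1/R_core = 1/R_stud + 1/R_cav → R_core = 0.1527 K/W
R_outer = 0.017/(0.146×11.5) = 0.01013 K/W
R_total = 0.1639 K/W
Q = ΔT/R_total = 21/0.1639

Q ≈ 128 W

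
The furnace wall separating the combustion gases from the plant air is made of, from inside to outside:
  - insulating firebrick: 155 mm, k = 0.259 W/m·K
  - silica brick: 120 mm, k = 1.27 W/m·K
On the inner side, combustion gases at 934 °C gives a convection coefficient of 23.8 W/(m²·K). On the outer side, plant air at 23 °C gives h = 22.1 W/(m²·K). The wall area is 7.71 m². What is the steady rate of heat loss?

Model the wall as resistances in series:
R_inner film = 1/(h_i·A) = 1/(23.8×7.71) = 0.00545 K/W
R_insulating firebrick = L/(kA) = 0.155/(0.259×7.71) = 0.07762 K/W
R_silica brick = L/(kA) = 0.12/(1.27×7.71) = 0.01226 K/W
R_outer film = 1/(h_o·A) = 1/(22.1×7.71) = 0.005869 K/W
R_total = 0.1012 K/W
Q = ΔT / R_total = 911 / 0.1012

Q ≈ 9000 W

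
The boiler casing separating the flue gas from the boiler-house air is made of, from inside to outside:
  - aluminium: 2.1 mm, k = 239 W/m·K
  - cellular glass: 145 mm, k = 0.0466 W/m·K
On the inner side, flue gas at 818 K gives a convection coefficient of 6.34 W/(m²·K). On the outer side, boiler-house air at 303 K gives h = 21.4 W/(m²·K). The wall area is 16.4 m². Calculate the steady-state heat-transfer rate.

Treating each layer as a thermal resistance in series:
R_inner film = 1/(h_i·A) = 1/(6.34×16.4) = 0.009618 K/W
R_aluminium = L/(kA) = 0.0021/(239×16.4) = 5.358×10^-7 K/W
R_cellular glass = L/(kA) = 0.145/(0.0466×16.4) = 0.1897 K/W
R_outer film = 1/(h_o·A) = 1/(21.4×16.4) = 0.002849 K/W
R_total = 0.2022 K/W
Q = ΔT / R_total = 515 / 0.2022

Q ≈ 2550 W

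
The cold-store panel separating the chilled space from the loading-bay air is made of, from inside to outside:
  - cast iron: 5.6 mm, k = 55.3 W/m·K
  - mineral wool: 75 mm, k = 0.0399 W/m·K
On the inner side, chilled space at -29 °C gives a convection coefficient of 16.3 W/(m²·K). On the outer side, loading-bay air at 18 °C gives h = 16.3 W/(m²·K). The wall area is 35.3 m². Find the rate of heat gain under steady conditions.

Thermal resistances in series:
R_inner film = 1/(h_i·A) = 1/(16.3×35.3) = 0.001738 K/W
R_cast iron = L/(kA) = 0.0056/(55.3×35.3) = 2.869×10^-6 K/W
R_mineral wool = L/(kA) = 0.075/(0.0399×35.3) = 0.05325 K/W
R_outer film = 1/(h_o·A) = 1/(16.3×35.3) = 0.001738 K/W
R_total = 0.05673 K/W
Q = ΔT / R_total = 47 / 0.05673

Q ≈ 829 W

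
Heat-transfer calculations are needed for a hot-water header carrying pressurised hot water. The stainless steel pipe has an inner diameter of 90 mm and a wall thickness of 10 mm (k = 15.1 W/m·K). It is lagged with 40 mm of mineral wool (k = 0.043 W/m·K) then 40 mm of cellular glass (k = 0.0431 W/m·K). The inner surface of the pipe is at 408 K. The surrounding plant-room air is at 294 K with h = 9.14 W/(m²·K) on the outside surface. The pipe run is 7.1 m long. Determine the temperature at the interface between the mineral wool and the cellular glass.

Cylindrical conduction, so R = ln(r₂/r₁)/(2πkL) per layer, in series:
R_stainless steel pipe wall = ln(55/45)/(2π×15.1×7.1) = 2.979×10^-4 K/W
R_mineral wool = ln(95/55)/(2π×0.043×7.1) = 0.2849 K/W
R_cellular glass = ln(135/95)/(2π×0.0431×7.1) = 0.1828 K/W
R_outer film = 1/(h_o·2πr_oL) = 1/(9.14×2π×0.135×7.1) = 0.01817 K/W
R_total = 0.4861 K/W
Q = ΔT/R_total = 114/0.4861
Q = 234 W
T_interface = T_inner − Q·ΣR(inner→interface) = 408 − 234×0.2852

T ≈ 341 K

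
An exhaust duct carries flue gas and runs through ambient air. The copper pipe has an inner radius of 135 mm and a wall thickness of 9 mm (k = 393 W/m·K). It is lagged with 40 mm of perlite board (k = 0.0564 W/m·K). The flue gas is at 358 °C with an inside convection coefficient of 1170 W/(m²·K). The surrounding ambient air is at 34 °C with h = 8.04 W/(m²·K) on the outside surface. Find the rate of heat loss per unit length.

q′ ≈ 405 W/m

For a radial system each layer contributes R = ln(r_out/r_in)/(2πkL); films add R = 1/(hA).
R_inner film = 1/(h_i·2πr₁L) = 1/(1170×2π×0.135×1) = 0.001008 K/W
R_copper pipe wall = ln(144/135)/(2π×393×1) = 2.614×10^-5 K/W
R_perlite board = ln(184/144)/(2π×0.0564×1) = 0.6917 K/W
R_outer film = 1/(h_o·2πr_oL) = 1/(8.04×2π×0.184×1) = 0.1076 K/W
R_total = 0.8003 K/W
Q = ΔT/R_total = 324/0.8003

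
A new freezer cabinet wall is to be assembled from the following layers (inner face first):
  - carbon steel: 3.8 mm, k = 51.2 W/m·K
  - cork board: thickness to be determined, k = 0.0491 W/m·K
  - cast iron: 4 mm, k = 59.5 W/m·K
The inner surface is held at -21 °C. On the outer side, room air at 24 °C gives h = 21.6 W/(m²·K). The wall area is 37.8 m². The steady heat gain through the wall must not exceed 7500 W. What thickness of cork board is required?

L ≈ 8.86 mm

Using the resistance-network approach (series):
R_carbon steel = L/(kA) = 0.0038/(51.2×37.8) = 1.963×10^-6 K/W
R_cast iron = L/(kA) = 0.004/(59.5×37.8) = 1.778×10^-6 K/W
R_outer film = 1/(h_o·A) = 1/(21.6×37.8) = 0.001225 K/W
Sum of the known resistances R_other = 0.001229 K/W
Required total resistance R_tot = ΔT/Q_allow = 45/7500 = 0.006 K/W
R_cork board = R_tot − R_other = 0.004771 K/W
L = R·k·A = 0.004771×0.0491×37.8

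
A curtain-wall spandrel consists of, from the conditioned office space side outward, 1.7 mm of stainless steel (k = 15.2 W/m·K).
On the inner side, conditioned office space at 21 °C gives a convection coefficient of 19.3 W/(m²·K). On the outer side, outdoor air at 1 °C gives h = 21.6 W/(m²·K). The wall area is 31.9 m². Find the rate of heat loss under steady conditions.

Q ≈ 6500 W

Treating each layer as a thermal resistance in series:
R_inner film = 1/(h_i·A) = 1/(19.3×31.9) = 0.001624 K/W
R_stainless steel = L/(kA) = 0.0017/(15.2×31.9) = 3.506×10^-6 K/W
R_outer film = 1/(h_o·A) = 1/(21.6×31.9) = 0.001451 K/W
R_total = 0.003079 K/W
Q = ΔT / R_total = 20 / 0.003079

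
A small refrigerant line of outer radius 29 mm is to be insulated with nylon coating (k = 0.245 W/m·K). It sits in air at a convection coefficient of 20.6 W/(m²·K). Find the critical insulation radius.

r_cr ≈ 11.9 mm

For a cylinder r_cr = k/h = 0.245/20.6
r_cr = 11.9 mm; since the bare radius (29 mm) is above r_cr, any added insulation will reduce heat loss.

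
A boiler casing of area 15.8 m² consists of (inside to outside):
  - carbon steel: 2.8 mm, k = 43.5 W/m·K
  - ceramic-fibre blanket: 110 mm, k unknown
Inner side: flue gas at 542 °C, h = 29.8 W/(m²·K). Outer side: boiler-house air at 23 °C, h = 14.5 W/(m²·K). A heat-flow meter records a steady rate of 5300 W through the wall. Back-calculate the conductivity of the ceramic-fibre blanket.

Thermal resistances in series:
R_inner film = 1/(h_i·A) = 1/(29.8×15.8) = 0.002124 K/W
R_carbon steel = L/(kA) = 0.0028/(43.5×15.8) = 4.074×10^-6 K/W
R_outer film = 1/(h_o·A) = 1/(14.5×15.8) = 0.004365 K/W
Sum of known resistances R_other = 0.006493 K/W
Total R = ΔT/Q = 519/5300 = 0.09792 K/W
R_ceramic-fibre blanket = R_total − R_other = 0.09143 K/W
k = L/(R·A) = 0.11/(0.09143×15.8)

k ≈ 0.0761 W/(m·K)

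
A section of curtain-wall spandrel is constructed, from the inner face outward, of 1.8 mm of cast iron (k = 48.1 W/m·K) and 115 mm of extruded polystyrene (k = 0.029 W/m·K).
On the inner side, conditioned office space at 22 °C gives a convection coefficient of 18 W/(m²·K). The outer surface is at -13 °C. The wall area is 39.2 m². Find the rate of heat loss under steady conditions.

Treating each layer as a thermal resistance in series:
R_inner film = 1/(h_i·A) = 1/(18×39.2) = 0.001417 K/W
R_cast iron = L/(kA) = 0.0018/(48.1×39.2) = 9.546×10^-7 K/W
R_extruded polystyrene = L/(kA) = 0.115/(0.029×39.2) = 0.1012 K/W
R_total = 0.1026 K/W
Q = ΔT / R_total = 35 / 0.1026

Q ≈ 341 W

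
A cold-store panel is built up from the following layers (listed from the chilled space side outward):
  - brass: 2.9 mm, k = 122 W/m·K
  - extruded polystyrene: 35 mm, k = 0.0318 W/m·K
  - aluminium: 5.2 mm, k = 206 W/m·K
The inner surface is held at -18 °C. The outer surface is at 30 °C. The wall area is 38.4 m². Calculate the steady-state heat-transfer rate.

Thermal resistances in series:
R_brass = L/(kA) = 0.0029/(122×38.4) = 6.19×10^-7 K/W
R_extruded polystyrene = L/(kA) = 0.035/(0.0318×38.4) = 0.02866 K/W
R_aluminium = L/(kA) = 0.0052/(206×38.4) = 6.574×10^-7 K/W
R_total = 0.02866 K/W
Q = ΔT / R_total = 48 / 0.02866

Q ≈ 1670 W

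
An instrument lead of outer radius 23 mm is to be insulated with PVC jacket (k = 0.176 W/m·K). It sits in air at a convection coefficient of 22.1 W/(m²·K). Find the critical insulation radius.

For a cylinder r_cr = k/h = 0.176/22.1
r_cr = 7.96 mm; since the bare radius (23 mm) is above r_cr, any added insulation will reduce heat loss.

r_cr ≈ 7.96 mm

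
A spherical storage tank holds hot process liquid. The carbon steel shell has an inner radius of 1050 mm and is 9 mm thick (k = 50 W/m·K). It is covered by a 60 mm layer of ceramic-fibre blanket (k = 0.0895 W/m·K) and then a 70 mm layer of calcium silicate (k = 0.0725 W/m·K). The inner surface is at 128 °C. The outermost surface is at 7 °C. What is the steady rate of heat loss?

Radial (spherical) resistances in series:
R_carbon steel shell = (1/1.05 − 1/1.059)/(4π×50) = 1.288×10^-5 K/W
R_ceramic-fibre blanket = (1/1.059 − 1/1.119)/(4π×0.0895) = 0.04502 K/W
R_calcium silicate = (1/1.119 − 1/1.189)/(4π×0.0725) = 0.05775 K/W
R_total = 0.1028 K/W
Q = ΔT/R_total = 121/0.1028

Q ≈ 1180 W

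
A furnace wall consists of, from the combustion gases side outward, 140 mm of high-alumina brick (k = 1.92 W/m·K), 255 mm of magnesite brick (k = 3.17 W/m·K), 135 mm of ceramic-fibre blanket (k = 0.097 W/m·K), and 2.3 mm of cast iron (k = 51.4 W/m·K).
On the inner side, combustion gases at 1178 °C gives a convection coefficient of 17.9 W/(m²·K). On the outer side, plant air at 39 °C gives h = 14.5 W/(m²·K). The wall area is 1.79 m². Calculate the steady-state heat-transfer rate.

Model the wall as resistances in series:
R_inner film = 1/(h_i·A) = 1/(17.9×1.79) = 0.03121 K/W
R_high-alumina brick = L/(kA) = 0.14/(1.92×1.79) = 0.04074 K/W
R_magnesite brick = L/(kA) = 0.255/(3.17×1.79) = 0.04494 K/W
R_ceramic-fibre blanket = L/(kA) = 0.135/(0.097×1.79) = 0.7775 K/W
R_cast iron = L/(kA) = 0.0023/(51.4×1.79) = 2.5×10^-5 K/W
R_outer film = 1/(h_o·A) = 1/(14.5×1.79) = 0.03853 K/W
R_total = 0.933 K/W
Q = ΔT / R_total = 1139 / 0.933

Q ≈ 1220 W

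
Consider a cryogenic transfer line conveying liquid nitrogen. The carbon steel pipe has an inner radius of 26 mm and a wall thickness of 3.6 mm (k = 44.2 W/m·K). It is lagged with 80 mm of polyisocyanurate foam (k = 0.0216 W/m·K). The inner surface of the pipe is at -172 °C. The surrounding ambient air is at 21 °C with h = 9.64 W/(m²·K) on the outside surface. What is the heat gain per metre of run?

q′ ≈ 19.7 W/m

Cylindrical conduction, so R = ln(r₂/r₁)/(2πkL) per layer, in series:
R_carbon steel pipe wall = ln(29.6/26)/(2π×44.2×1) = 4.669×10^-4 K/W
R_polyisocyanurate foam = ln(109.6/29.6)/(2π×0.0216×1) = 9.646 K/W
R_outer film = 1/(h_o·2πr_oL) = 1/(9.64×2π×0.1096×1) = 0.1506 K/W
R_total = 9.797 K/W
Q = ΔT/R_total = 193/9.797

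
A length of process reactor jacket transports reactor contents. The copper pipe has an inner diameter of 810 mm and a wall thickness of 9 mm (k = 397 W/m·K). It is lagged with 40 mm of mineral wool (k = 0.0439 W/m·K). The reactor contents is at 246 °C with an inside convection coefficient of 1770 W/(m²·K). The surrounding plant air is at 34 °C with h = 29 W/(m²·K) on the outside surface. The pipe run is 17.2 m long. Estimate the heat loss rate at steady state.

Q ≈ 10500 W

For a radial system each layer contributes R = ln(r_out/r_in)/(2πkL); films add R = 1/(hA).
R_inner film = 1/(h_i·2πr₁L) = 1/(1770×2π×0.405×17.2) = 1.291×10^-5 K/W
R_copper pipe wall = ln(414/405)/(2π×397×17.2) = 5.123×10^-7 K/W
R_mineral wool = ln(454/414)/(2π×0.0439×17.2) = 0.01944 K/W
R_outer film = 1/(h_o·2πr_oL) = 1/(29×2π×0.454×17.2) = 7.028×10^-4 K/W
R_total = 0.02016 K/W
Q = ΔT/R_total = 212/0.02016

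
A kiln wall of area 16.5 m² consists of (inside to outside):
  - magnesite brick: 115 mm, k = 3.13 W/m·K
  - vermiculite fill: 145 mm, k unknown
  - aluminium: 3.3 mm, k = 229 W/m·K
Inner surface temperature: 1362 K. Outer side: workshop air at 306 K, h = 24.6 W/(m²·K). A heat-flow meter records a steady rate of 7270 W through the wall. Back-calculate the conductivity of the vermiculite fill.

k ≈ 0.0625 W/(m·K)

Series thermal resistances:
R_magnesite brick = L/(kA) = 0.115/(3.13×16.5) = 0.002227 K/W
R_aluminium = L/(kA) = 0.0033/(229×16.5) = 8.734×10^-7 K/W
R_outer film = 1/(h_o·A) = 1/(24.6×16.5) = 0.002464 K/W
Sum of known resistances R_other = 0.004691 K/W
Total R = ΔT/Q = 1056/7270 = 0.1453 K/W
R_vermiculite fill = R_total − R_other = 0.1406 K/W
k = L/(R·A) = 0.145/(0.1406×16.5)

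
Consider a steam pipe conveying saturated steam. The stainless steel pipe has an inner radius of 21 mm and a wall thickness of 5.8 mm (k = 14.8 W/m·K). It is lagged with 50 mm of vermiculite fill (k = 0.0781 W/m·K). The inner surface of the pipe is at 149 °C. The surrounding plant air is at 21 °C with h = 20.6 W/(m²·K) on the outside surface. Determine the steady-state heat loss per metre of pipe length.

q′ ≈ 56.9 W/m

Treating each annulus and film as a series resistance:
R_stainless steel pipe wall = ln(26.8/21)/(2π×14.8×1) = 0.002623 K/W
R_vermiculite fill = ln(76.8/26.8)/(2π×0.0781×1) = 2.145 K/W
R_outer film = 1/(h_o·2πr_oL) = 1/(20.6×2π×0.0768×1) = 0.1006 K/W
R_total = 2.249 K/W
Q = ΔT/R_total = 128/2.249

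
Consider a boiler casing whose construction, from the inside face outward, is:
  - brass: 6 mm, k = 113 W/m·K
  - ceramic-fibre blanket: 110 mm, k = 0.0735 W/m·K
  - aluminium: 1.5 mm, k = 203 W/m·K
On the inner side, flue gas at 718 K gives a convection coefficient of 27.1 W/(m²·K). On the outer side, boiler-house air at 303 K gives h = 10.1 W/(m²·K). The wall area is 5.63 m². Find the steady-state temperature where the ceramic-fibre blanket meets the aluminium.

Series thermal resistances:
R_inner film = 1/(h_i·A) = 1/(27.1×5.63) = 0.006554 K/W
R_brass = L/(kA) = 0.006/(113×5.63) = 9.431×10^-6 K/W
R_ceramic-fibre blanket = L/(kA) = 0.11/(0.0735×5.63) = 0.2658 K/W
R_aluminium = L/(kA) = 0.0015/(203×5.63) = 1.312×10^-6 K/W
R_outer film = 1/(h_o·A) = 1/(10.1×5.63) = 0.01759 K/W
R_total = 0.29 K/W;  Q = ΔT/R_total = 415/0.29 = 1431 W
T_interface = T_inner − Q·ΣR(inner→interface) = 718 − 1430×0.2724

T ≈ 328 K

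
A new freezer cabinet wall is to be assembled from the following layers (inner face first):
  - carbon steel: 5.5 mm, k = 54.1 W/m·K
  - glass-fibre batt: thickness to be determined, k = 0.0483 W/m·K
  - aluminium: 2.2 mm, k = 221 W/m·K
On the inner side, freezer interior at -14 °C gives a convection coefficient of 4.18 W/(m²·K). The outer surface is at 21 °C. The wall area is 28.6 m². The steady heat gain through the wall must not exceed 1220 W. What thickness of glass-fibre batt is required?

L ≈ 28.1 mm

Model the wall as resistances in series:
R_inner film = 1/(h_i·A) = 1/(4.18×28.6) = 0.008365 K/W
R_carbon steel = L/(kA) = 0.0055/(54.1×28.6) = 3.555×10^-6 K/W
R_aluminium = L/(kA) = 0.0022/(221×28.6) = 3.481×10^-7 K/W
Sum of the known resistances R_other = 0.008369 K/W
Required total resistance R_tot = ΔT/Q_allow = 35/1220 = 0.02869 K/W
R_glass-fibre batt = R_tot − R_other = 0.02032 K/W
L = R·k·A = 0.02032×0.0483×28.6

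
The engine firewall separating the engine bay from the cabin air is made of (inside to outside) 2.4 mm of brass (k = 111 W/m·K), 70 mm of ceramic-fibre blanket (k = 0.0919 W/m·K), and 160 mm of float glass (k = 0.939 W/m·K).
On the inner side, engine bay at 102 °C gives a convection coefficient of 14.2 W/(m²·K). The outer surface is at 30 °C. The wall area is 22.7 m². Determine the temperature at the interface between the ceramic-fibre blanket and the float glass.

Treating each layer as a thermal resistance in series:
R_inner film = 1/(h_i·A) = 1/(14.2×22.7) = 0.003102 K/W
R_brass = L/(kA) = 0.0024/(111×22.7) = 9.525×10^-7 K/W
R_ceramic-fibre blanket = L/(kA) = 0.07/(0.0919×22.7) = 0.03355 K/W
R_float glass = L/(kA) = 0.16/(0.939×22.7) = 0.007506 K/W
R_total = 0.04416 K/W;  Q = ΔT/R_total = 72/0.04416 = 1630 W
T_interface = T_inner − Q·ΣR(inner→interface) = 102 − 1630×0.03666

T ≈ 42.2 °C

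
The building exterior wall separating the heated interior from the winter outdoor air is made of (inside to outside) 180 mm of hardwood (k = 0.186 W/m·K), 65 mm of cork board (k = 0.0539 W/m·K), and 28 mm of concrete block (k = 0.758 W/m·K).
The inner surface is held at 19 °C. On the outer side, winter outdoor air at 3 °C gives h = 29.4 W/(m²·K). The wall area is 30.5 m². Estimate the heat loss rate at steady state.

Q ≈ 217 W

Model the wall as resistances in series:
R_hardwood = L/(kA) = 0.18/(0.186×30.5) = 0.03173 K/W
R_cork board = L/(kA) = 0.065/(0.0539×30.5) = 0.03954 K/W
R_concrete block = L/(kA) = 0.028/(0.758×30.5) = 0.001211 K/W
R_outer film = 1/(h_o·A) = 1/(29.4×30.5) = 0.001115 K/W
R_total = 0.07359 K/W
Q = ΔT / R_total = 16 / 0.07359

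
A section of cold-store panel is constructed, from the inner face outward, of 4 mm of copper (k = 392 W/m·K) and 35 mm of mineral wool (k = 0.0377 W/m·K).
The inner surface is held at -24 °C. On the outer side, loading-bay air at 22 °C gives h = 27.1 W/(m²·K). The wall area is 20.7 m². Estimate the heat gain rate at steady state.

Q ≈ 986 W

Treating each layer as a thermal resistance in series:
R_copper = L/(kA) = 0.004/(392×20.7) = 4.93×10^-7 K/W
R_mineral wool = L/(kA) = 0.035/(0.0377×20.7) = 0.04485 K/W
R_outer film = 1/(h_o·A) = 1/(27.1×20.7) = 0.001783 K/W
R_total = 0.04663 K/W
Q = ΔT / R_total = 46 / 0.04663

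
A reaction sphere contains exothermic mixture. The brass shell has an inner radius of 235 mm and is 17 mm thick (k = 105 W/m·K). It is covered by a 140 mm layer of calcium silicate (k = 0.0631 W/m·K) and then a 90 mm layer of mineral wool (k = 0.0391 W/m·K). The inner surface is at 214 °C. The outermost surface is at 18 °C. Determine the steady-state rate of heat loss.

Radial (spherical) resistances in series:
R_brass shell = (1/0.235 − 1/0.252)/(4π×105) = 2.176×10^-4 K/W
R_calcium silicate = (1/0.252 − 1/0.392)/(4π×0.0631) = 1.787 K/W
R_mineral wool = (1/0.392 − 1/0.482)/(4π×0.0391) = 0.9694 K/W
R_total = 2.757 K/W
Q = ΔT/R_total = 196/2.757

Q ≈ 71.1 W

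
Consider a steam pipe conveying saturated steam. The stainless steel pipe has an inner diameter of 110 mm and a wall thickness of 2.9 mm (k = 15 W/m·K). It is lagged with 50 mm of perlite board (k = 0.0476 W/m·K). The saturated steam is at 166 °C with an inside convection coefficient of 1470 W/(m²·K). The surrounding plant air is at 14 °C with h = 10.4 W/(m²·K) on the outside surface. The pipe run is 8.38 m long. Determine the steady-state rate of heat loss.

Q ≈ 572 W

Per-layer cylindrical resistances, series-summed:
R_inner film = 1/(h_i·2πr₁L) = 1/(1470×2π×0.055×8.38) = 2.349×10^-4 K/W
R_stainless steel pipe wall = ln(57.9/55)/(2π×15×8.38) = 6.506×10^-5 K/W
R_perlite board = ln(107.9/57.9)/(2π×0.0476×8.38) = 0.2484 K/W
R_outer film = 1/(h_o·2πr_oL) = 1/(10.4×2π×0.1079×8.38) = 0.01692 K/W
R_total = 0.2656 K/W
Q = ΔT/R_total = 152/0.2656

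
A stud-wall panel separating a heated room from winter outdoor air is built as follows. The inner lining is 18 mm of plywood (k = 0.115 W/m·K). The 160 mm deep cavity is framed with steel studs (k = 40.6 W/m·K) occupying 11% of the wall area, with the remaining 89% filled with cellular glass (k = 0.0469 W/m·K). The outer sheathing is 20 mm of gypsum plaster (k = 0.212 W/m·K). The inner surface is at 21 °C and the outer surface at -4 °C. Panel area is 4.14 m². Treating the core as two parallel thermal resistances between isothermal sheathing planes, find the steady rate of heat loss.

Q ≈ 361 W

Sheathing layers in series; stud and cavity paths in parallel between them.
R_inner = 0.018/(0.115×4.14) = 0.03781 K/W
R_stud  = 0.16/(40.6×0.11×4.14) = 0.008654 K/W
R_cav   = 0.16/(0.0469×0.89×4.14) = 0.9259 K/W
1/R_core = 1/R_stud + 1/R_cav → R_core = 0.008574 K/W
R_outer = 0.02/(0.212×4.14) = 0.02279 K/W
R_total = 0.06917 K/W
Q = ΔT/R_total = 25/0.06917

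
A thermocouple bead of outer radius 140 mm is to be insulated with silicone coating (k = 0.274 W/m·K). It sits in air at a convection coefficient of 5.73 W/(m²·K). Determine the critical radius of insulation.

r_cr ≈ 95.6 mm

For a sphere r_cr = 2k/h = 2×0.274/5.73
r_cr = 95.6 mm; since the bare radius (140 mm) is above r_cr, any added insulation will reduce heat loss.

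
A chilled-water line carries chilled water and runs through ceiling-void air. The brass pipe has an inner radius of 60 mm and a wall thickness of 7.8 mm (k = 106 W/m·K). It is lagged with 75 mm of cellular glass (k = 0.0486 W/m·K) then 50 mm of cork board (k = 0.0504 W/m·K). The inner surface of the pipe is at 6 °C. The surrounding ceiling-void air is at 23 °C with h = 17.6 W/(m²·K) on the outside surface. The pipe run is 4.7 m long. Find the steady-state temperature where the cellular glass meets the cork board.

For a radial system each layer contributes R = ln(r_out/r_in)/(2πkL); films add R = 1/(hA).
R_brass pipe wall = ln(67.8/60)/(2π×106×4.7) = 3.904×10^-5 K/W
R_cellular glass = ln(142.8/67.8)/(2π×0.0486×4.7) = 0.519 K/W
R_cork board = ln(192.8/142.8)/(2π×0.0504×4.7) = 0.2017 K/W
R_outer film = 1/(h_o·2πr_oL) = 1/(17.6×2π×0.1928×4.7) = 0.009979 K/W
R_total = 0.7307 K/W
Q = ΔT/R_total = 17/0.7307
Q = 23.3 W
T_interface = T_inner + Q·ΣR(inner→interface) = 6 + 23.3×0.519

T ≈ 18.1 °C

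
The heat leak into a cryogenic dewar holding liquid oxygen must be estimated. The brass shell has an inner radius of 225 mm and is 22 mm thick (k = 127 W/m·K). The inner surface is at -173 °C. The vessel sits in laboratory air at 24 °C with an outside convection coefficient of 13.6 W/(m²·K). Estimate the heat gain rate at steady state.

Q ≈ 2050 W

For a spherical shell R = (1/r₁ − 1/r₂)/(4πk); film R = 1/(h·4πr²). In series:
R_brass shell = (1/0.225 − 1/0.247)/(4π×127) = 2.48×10^-4 K/W
R_outer film = 1/(h·4πr_o²) = 1/(13.6×4π×0.247²) = 0.09591 K/W
R_total = 0.09616 K/W
Q = ΔT/R_total = 197/0.09616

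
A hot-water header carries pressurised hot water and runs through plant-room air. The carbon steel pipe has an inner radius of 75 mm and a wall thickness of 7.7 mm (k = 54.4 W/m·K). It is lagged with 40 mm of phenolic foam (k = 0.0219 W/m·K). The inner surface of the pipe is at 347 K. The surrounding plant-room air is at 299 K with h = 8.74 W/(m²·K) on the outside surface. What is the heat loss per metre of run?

Treating each annulus and film as a series resistance:
R_carbon steel pipe wall = ln(82.7/75)/(2π×54.4×1) = 2.859×10^-4 K/W
R_phenolic foam = ln(122.7/82.7)/(2π×0.0219×1) = 2.867 K/W
R_outer film = 1/(h_o·2πr_oL) = 1/(8.74×2π×0.1227×1) = 0.1484 K/W
R_total = 3.016 K/W
Q = ΔT/R_total = 48/3.016

q′ ≈ 15.9 W/m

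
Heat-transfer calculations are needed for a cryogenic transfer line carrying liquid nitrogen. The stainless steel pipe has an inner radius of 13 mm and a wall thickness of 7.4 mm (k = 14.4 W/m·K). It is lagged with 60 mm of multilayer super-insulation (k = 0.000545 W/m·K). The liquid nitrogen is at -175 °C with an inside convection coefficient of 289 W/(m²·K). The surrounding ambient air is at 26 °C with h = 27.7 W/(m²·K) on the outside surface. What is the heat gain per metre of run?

Treating each annulus and film as a series resistance:
R_inner film = 1/(h_i·2πr₁L) = 1/(289×2π×0.013×1) = 0.04236 K/W
R_stainless steel pipe wall = ln(20.4/13)/(2π×14.4×1) = 0.00498 K/W
R_multilayer super-insulation = ln(80.4/20.4)/(2π×0.000545×1) = 400.5 K/W
R_outer film = 1/(h_o·2πr_oL) = 1/(27.7×2π×0.0804×1) = 0.07146 K/W
R_total = 400.6 K/W
Q = ΔT/R_total = 201/400.6

q′ ≈ 0.502 W/m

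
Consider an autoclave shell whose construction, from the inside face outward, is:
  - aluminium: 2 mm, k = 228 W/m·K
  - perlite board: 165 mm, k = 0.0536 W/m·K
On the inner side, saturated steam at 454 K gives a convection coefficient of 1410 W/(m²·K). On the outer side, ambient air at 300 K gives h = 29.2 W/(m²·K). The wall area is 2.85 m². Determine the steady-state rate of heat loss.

Q ≈ 141 W

Thermal resistances in series:
R_inner film = 1/(h_i·A) = 1/(1410×2.85) = 2.488×10^-4 K/W
R_aluminium = L/(kA) = 0.002/(228×2.85) = 3.078×10^-6 K/W
R_perlite board = L/(kA) = 0.165/(0.0536×2.85) = 1.08 K/W
R_outer film = 1/(h_o·A) = 1/(29.2×2.85) = 0.01202 K/W
R_total = 1.092 K/W
Q = ΔT / R_total = 154 / 1.092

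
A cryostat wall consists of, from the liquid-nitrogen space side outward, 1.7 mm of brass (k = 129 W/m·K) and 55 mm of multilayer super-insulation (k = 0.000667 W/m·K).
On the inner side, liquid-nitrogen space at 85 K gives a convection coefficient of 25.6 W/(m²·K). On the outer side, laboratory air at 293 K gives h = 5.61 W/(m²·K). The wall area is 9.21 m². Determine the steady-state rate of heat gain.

Q ≈ 23.2 W

Treating each layer as a thermal resistance in series:
R_inner film = 1/(h_i·A) = 1/(25.6×9.21) = 0.004241 K/W
R_brass = L/(kA) = 0.0017/(129×9.21) = 1.431×10^-6 K/W
R_multilayer super-insulation = L/(kA) = 0.055/(0.000667×9.21) = 8.953 K/W
R_outer film = 1/(h_o·A) = 1/(5.61×9.21) = 0.01935 K/W
R_total = 8.977 K/W
Q = ΔT / R_total = 208 / 8.977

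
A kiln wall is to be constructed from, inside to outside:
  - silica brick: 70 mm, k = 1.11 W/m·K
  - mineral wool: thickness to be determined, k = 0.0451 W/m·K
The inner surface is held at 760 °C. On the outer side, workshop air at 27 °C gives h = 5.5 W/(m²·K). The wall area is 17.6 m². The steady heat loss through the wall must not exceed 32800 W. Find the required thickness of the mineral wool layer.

Model the wall as resistances in series:
R_silica brick = L/(kA) = 0.07/(1.11×17.6) = 0.003583 K/W
R_outer film = 1/(h_o·A) = 1/(5.5×17.6) = 0.01033 K/W
Sum of the known resistances R_other = 0.01391 K/W
Required total resistance R_tot = ΔT/Q_allow = 733/32800 = 0.02235 K/W
R_mineral wool = R_tot − R_other = 0.008434 K/W
L = R·k·A = 0.008434×0.0451×17.6

L ≈ 6.69 mm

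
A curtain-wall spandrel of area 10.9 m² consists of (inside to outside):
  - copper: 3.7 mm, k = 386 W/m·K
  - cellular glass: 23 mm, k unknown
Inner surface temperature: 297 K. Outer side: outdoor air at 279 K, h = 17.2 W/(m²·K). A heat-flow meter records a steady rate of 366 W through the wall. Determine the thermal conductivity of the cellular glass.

k ≈ 0.0481 W/(m·K)

Model the wall as resistances in series:
R_copper = L/(kA) = 0.0037/(386×10.9) = 8.794×10^-7 K/W
R_outer film = 1/(h_o·A) = 1/(17.2×10.9) = 0.005334 K/W
Sum of known resistances R_other = 0.005335 K/W
Total R = ΔT/Q = 18/366 = 0.04918 K/W
R_cellular glass = R_total − R_other = 0.04385 K/W
k = L/(R·A) = 0.023/(0.04385×10.9)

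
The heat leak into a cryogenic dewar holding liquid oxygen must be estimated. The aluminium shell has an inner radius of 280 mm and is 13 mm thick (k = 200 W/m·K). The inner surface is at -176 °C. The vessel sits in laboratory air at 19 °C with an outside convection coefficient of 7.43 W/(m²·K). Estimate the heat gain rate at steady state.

Q ≈ 1560 W

Radial (spherical) resistances in series:
R_aluminium shell = (1/0.28 − 1/0.293)/(4π×200) = 6.305×10^-5 K/W
R_outer film = 1/(h·4πr_o²) = 1/(7.43×4π×0.293²) = 0.1248 K/W
R_total = 0.1248 K/W
Q = ΔT/R_total = 195/0.1248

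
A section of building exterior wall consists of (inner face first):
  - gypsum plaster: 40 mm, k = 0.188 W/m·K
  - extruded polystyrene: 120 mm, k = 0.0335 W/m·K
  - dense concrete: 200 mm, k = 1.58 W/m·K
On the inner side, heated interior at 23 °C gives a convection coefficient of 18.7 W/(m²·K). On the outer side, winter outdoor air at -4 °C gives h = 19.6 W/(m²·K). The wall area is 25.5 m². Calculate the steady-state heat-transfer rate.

Series thermal resistances:
R_inner film = 1/(h_i·A) = 1/(18.7×25.5) = 0.002097 K/W
R_gypsum plaster = L/(kA) = 0.04/(0.188×25.5) = 0.008344 K/W
R_extruded polystyrene = L/(kA) = 0.12/(0.0335×25.5) = 0.1405 K/W
R_dense concrete = L/(kA) = 0.2/(1.58×25.5) = 0.004964 K/W
R_outer film = 1/(h_o·A) = 1/(19.6×25.5) = 0.002001 K/W
R_total = 0.1579 K/W
Q = ΔT / R_total = 27 / 0.1579

Q ≈ 171 W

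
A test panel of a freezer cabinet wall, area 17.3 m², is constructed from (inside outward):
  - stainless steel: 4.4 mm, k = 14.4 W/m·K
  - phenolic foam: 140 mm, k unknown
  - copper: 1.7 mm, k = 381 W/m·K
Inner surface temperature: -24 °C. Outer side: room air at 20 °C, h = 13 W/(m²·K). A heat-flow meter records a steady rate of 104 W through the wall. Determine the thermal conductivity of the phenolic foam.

Thermal resistances in series:
R_stainless steel = L/(kA) = 0.0044/(14.4×17.3) = 1.766×10^-5 K/W
R_copper = L/(kA) = 0.0017/(381×17.3) = 2.579×10^-7 K/W
R_outer film = 1/(h_o·A) = 1/(13×17.3) = 0.004446 K/W
Sum of known resistances R_other = 0.004464 K/W
Total R = ΔT/Q = 44/104 = 0.4231 K/W
R_phenolic foam = R_total − R_other = 0.4186 K/W
k = L/(R·A) = 0.14/(0.4186×17.3)

k ≈ 0.0193 W/(m·K)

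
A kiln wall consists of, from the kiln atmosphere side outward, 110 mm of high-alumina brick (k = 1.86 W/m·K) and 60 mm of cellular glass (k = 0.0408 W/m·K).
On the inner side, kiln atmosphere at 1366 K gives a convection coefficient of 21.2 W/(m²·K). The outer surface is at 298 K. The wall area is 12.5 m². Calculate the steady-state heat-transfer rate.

Q ≈ 8470 W

Treating each layer as a thermal resistance in series:
R_inner film = 1/(h_i·A) = 1/(21.2×12.5) = 0.003774 K/W
R_high-alumina brick = L/(kA) = 0.11/(1.86×12.5) = 0.004731 K/W
R_cellular glass = L/(kA) = 0.06/(0.0408×12.5) = 0.1176 K/W
R_total = 0.1262 K/W
Q = ΔT / R_total = 1068 / 0.1262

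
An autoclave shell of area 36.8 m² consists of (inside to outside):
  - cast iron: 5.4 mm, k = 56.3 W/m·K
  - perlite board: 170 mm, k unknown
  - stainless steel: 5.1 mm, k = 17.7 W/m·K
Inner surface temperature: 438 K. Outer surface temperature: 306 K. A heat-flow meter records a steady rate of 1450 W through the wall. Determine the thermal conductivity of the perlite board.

k ≈ 0.0508 W/(m·K)

Using the resistance-network approach (series):
R_cast iron = L/(kA) = 0.0054/(56.3×36.8) = 2.606×10^-6 K/W
R_stainless steel = L/(kA) = 0.0051/(17.7×36.8) = 7.83×10^-6 K/W
Sum of known resistances R_other = 1.044×10^-5 K/W
Total R = ΔT/Q = 132/1450 = 0.09103 K/W
R_perlite board = R_total − R_other = 0.09102 K/W
k = L/(R·A) = 0.17/(0.09102×36.8)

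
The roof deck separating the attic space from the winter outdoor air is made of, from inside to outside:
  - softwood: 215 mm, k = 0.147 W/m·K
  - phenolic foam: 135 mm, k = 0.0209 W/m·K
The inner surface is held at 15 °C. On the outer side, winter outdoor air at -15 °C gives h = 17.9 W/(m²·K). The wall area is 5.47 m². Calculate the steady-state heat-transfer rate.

Treating each layer as a thermal resistance in series:
R_softwood = L/(kA) = 0.215/(0.147×5.47) = 0.2674 K/W
R_phenolic foam = L/(kA) = 0.135/(0.0209×5.47) = 1.181 K/W
R_outer film = 1/(h_o·A) = 1/(17.9×5.47) = 0.01021 K/W
R_total = 1.458 K/W
Q = ΔT / R_total = 30 / 1.458

Q ≈ 20.6 W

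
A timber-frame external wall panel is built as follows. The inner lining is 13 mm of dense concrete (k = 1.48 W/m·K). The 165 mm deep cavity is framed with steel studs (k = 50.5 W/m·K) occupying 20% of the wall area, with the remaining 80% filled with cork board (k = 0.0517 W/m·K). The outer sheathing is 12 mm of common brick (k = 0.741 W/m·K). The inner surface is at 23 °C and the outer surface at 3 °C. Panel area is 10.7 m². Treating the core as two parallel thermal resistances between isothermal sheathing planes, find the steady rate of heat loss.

Q ≈ 5190 W

Sheathing layers in series; stud and cavity paths in parallel between them.
R_inner = 0.013/(1.48×10.7) = 8.209×10^-4 K/W
R_stud  = 0.165/(50.5×0.2×10.7) = 0.001527 K/W
R_cav   = 0.165/(0.0517×0.8×10.7) = 0.3728 K/W
1/R_core = 1/R_stud + 1/R_cav → R_core = 0.001521 K/W
R_outer = 0.012/(0.741×10.7) = 0.001513 K/W
R_total = 0.003855 K/W
Q = ΔT/R_total = 20/0.003855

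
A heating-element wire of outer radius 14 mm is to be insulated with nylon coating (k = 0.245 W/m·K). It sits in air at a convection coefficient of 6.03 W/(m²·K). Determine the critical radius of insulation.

r_cr ≈ 40.6 mm

For a cylinder r_cr = k/h = 0.245/6.03
r_cr = 40.6 mm; since the bare radius (14 mm) is below r_cr, adding a thin layer of insulation will *increase* heat loss.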